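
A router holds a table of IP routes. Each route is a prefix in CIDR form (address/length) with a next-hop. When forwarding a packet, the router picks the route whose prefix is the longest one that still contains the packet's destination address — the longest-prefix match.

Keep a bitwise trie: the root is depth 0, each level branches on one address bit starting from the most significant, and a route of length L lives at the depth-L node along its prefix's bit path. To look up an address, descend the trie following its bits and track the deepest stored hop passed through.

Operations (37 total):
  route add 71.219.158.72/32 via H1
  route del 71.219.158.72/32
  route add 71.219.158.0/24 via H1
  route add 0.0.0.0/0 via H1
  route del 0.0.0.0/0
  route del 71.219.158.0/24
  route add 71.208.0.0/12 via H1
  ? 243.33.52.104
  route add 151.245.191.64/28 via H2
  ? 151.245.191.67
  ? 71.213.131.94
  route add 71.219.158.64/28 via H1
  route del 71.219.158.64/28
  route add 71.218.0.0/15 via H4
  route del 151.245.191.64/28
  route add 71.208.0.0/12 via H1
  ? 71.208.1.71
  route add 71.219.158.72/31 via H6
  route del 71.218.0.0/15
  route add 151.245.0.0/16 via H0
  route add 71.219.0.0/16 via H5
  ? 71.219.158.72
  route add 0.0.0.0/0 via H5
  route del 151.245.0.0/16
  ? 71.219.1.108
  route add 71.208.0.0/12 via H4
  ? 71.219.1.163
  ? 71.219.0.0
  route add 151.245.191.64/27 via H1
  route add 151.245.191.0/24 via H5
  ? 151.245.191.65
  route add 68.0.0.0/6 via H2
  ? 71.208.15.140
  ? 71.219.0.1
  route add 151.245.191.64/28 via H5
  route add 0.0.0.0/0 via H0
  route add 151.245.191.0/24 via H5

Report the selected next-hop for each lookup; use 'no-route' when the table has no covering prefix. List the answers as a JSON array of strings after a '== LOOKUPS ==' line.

Apply in order:
  add 71.219.158.72/32 -> H1 at depth 32
  - 71.219.158.72/32 clear@32
  add 71.219.158.0/24 -> H1 at depth 24
  add 0.0.0.0/0 -> H1 at depth 0
  - 0.0.0.0/0 clear@0
  - 71.219.158.0/24 clear@24
  add 71.208.0.0/12 -> H1 at depth 12
  Q 243.33.52.104: descend ε ; hops seen [∅] ; pick no-route
  add 151.245.191.64/28 -> H2 at depth 28
  Q 151.245.191.67: descend 1001011111110101101111110100 ; hops seen [H2] ; pick H2
  Q 71.213.131.94: descend 010001111101 ; hops seen [H1] ; pick H1
  add 71.219.158.64/28 -> H1 at depth 28
  - 71.219.158.64/28 clear@28
  add 71.218.0.0/15 -> H4 at depth 15
  - 151.245.191.64/28 clear@28
  add 71.208.0.0/12 -> H1 at depth 12
  Q 71.208.1.71: descend 010001111101 ; hops seen [H1] ; pick H1
  add 71.219.158.72/31 -> H6 at depth 31
  - 71.218.0.0/15 clear@15
  add 151.245.0.0/16 -> H0 at depth 16
  add 71.219.0.0/16 -> H5 at depth 16
  Q 71.219.158.72: descend 01000111110110111001111001001000 ; hops seen [H1,H5,H6] ; pick H6
  add 0.0.0.0/0 -> H5 at depth 0
  - 151.245.0.0/16 clear@16
  Q 71.219.1.108: descend 0100011111011011 ; hops seen [H5,H1,H5] ; pick H5
  add 71.208.0.0/12 -> H4 at depth 12
  Q 71.219.1.163: descend 0100011111011011 ; hops seen [H5,H4,H5] ; pick H5
  Q 71.219.0.0: descend 0100011111011011 ; hops seen [H5,H4,H5] ; pick H5
  add 151.245.191.64/27 -> H1 at depth 27
  add 151.245.191.0/24 -> H5 at depth 24
  Q 151.245.191.65: descend 1001011111110101101111110100 ; hops seen [H5,H5,H1] ; pick H1
  add 68.0.0.0/6 -> H2 at depth 6
  Q 71.208.15.140: descend 010001111101 ; hops seen [H5,H2,H4] ; pick H4
  Q 71.219.0.1: descend 0100011111011011 ; hops seen [H5,H2,H4,H5] ; pick H5
  add 151.245.191.64/28 -> H5 at depth 28
  add 0.0.0.0/0 -> H0 at depth 0
  add 151.245.191.0/24 -> H5 at depth 24

== LOOKUPS ==
["no-route","H2","H1","H1","H6","H5","H5","H5","H1","H4","H5"]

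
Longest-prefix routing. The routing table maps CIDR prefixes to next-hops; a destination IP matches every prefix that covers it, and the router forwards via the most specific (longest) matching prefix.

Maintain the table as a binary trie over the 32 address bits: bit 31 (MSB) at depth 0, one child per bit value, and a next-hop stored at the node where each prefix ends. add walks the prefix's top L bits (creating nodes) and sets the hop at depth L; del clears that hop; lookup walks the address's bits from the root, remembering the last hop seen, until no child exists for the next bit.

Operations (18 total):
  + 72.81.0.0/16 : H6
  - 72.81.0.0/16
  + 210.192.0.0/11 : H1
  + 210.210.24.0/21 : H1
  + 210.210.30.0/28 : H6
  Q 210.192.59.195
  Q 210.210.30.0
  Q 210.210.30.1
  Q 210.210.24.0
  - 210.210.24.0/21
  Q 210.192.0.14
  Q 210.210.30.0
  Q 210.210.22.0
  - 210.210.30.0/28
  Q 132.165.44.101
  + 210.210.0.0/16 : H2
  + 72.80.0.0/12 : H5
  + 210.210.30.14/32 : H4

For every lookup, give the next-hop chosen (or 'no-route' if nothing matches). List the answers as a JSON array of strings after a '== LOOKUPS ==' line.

Process each operation:
  + 72.81.0.0/16 (H6) depth=16
  del 72.81.0.0/16 (clear depth 16)
  + 210.192.0.0/11 (H1) depth=11
  + 210.210.24.0/21 (H1) depth=21
  + 210.210.30.0/28 (H6) depth=28
  ? 210.192.59.195  path d0:-→d1:-→d2:-→d3:-→d4:-→d5:-→d6:-→d7:-→d8:-→d9:-→d10:-→d11:H1  best=H1
  ? 210.210.30.0  path d0:-→d1:-→d2:-→d3:-→d4:-→d5:-→d6:-→d7:-→d8:-→d9:-→d10:-→d11:H1→d12:-→d13:-→d14:-→d15:-→d16:-→d17:-→d18:-→d19:-→d20:-→d21:H1→d22:-→d23:-→d24:-→d25:-→d26:-→d27:-→d28:H6  best=H6
  ? 210.210.30.1  path d0:-→d1:-→d2:-→d3:-→d4:-→d5:-→d6:-→d7:-→d8:-→d9:-→d10:-→d11:H1→d12:-→d13:-→d14:-→d15:-→d16:-→d17:-→d18:-→d19:-→d20:-→d21:H1→d22:-→d23:-→d24:-→d25:-→d26:-→d27:-→d28:H6  best=H6
  ? 210.210.24.0  path d0:-→d1:-→d2:-→d3:-→d4:-→d5:-→d6:-→d7:-→d8:-→d9:-→d10:-→d11:H1→d12:-→d13:-→d14:-→d15:-→d16:-→d17:-→d18:-→d19:-→d20:-→d21:H1  best=H1
  del 210.210.24.0/21 (clear depth 21)
  ? 210.192.0.14  path d0:-→d1:-→d2:-→d3:-→d4:-→d5:-→d6:-→d7:-→d8:-→d9:-→d10:-→d11:H1  best=H1
  ? 210.210.30.0  path d0:-→d1:-→d2:-→d3:-→d4:-→d5:-→d6:-→d7:-→d8:-→d9:-→d10:-→d11:H1→d12:-→d13:-→d14:-→d15:-→d16:-→d17:-→d18:-→d19:-→d20:-→d21:-→d22:-→d23:-→d24:-→d25:-→d26:-→d27:-→d28:H6  best=H6
  ? 210.210.22.0  path d0:-→d1:-→d2:-→d3:-→d4:-→d5:-→d6:-→d7:-→d8:-→d9:-→d10:-→d11:H1→d12:-→d13:-→d14:-→d15:-→d16:-→d17:-→d18:-→d19:-→d20:-  best=H1
  del 210.210.30.0/28 (clear depth 28)
  ? 132.165.44.101  path d0:-→d1:-  best=no-route
  + 210.210.0.0/16 (H2) depth=16
  + 72.80.0.0/12 (H5) depth=12
  + 210.210.30.14/32 (H4) depth=32

== LOOKUPS ==
["H1","H6","H6","H1","H1","H6","H1","no-route"]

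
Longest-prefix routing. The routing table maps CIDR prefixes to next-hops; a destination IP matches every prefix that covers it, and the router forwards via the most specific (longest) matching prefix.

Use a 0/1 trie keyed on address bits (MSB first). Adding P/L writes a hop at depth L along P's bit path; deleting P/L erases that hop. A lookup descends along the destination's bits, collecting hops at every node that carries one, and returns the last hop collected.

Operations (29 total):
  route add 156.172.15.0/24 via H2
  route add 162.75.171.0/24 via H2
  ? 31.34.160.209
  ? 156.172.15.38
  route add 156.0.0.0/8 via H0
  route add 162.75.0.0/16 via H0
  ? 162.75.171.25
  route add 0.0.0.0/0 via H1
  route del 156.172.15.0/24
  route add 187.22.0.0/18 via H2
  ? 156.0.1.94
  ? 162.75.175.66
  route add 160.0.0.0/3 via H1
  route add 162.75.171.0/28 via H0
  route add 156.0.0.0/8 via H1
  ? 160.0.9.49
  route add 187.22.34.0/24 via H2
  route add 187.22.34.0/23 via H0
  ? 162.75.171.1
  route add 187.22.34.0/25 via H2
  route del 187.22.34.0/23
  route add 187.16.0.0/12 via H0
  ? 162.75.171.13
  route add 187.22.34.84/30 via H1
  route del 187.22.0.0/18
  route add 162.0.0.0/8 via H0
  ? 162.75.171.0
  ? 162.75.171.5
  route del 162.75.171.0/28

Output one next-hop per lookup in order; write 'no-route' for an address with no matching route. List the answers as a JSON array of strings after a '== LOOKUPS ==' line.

Trace:
  add 156.172.15.0/24 -> H2 at depth 24
  add 162.75.171.0/24 -> H2 at depth 24
  lookup 31.34.160.209: bits ε walk d0:- -> no-route
  lookup 156.172.15.38: bits 100111001010110000001111 walk d0:-→d1:-→d2:-→d3:-→d4:-→d5:-→d6:-→d7:-→d8:-→d9:-→d10:-→d11:-→d12:-→d13:-→d14:-→d15:-→d16:-→d17:-→d18:-→d19:-→d20:-→d21:-→d22:-→d23:-→d24:H2 -> H2
  add 156.0.0.0/8 -> H0 at depth 8
  add 162.75.0.0/16 -> H0 at depth 16
  lookup 162.75.171.25: bits 101000100100101110101011 walk d0:-→d1:-→d2:-→d3:-→d4:-→d5:-→d6:-→d7:-→d8:-→d9:-→d10:-→d11:-→d12:-→d13:-→d14:-→d15:-→d16:H0→d17:-→d18:-→d19:-→d20:-→d21:-→d22:-→d23:-→d24:H2 -> H2
  add 0.0.0.0/0 -> H1 at depth 0
  del 156.172.15.0/24 (clear depth 24)
  add 187.22.0.0/18 -> H2 at depth 18
  lookup 156.0.1.94: bits 10011100 walk d0:H1→d1:-→d2:-→d3:-→d4:-→d5:-→d6:-→d7:-→d8:H0 -> H0
  lookup 162.75.175.66: bits 101000100100101110101 walk d0:H1→d1:-→d2:-→d3:-→d4:-→d5:-→d6:-→d7:-→d8:-→d9:-→d10:-→d11:-→d12:-→d13:-→d14:-→d15:-→d16:H0→d17:-→d18:-→d19:-→d20:-→d21:- -> H0
  add 160.0.0.0/3 -> H1 at depth 3
  add 162.75.171.0/28 -> H0 at depth 28
  add 156.0.0.0/8 -> H1 at depth 8
  lookup 160.0.9.49: bits 101000 walk d0:H1→d1:-→d2:-→d3:H1→d4:-→d5:-→d6:- -> H1
  add 187.22.34.0/24 -> H2 at depth 24
  add 187.22.34.0/23 -> H0 at depth 23
  lookup 162.75.171.1: bits 1010001001001011101010110000 walk d0:H1→d1:-→d2:-→d3:H1→d4:-→d5:-→d6:-→d7:-→d8:-→d9:-→d10:-→d11:-→d12:-→d13:-→d14:-→d15:-→d16:H0→d17:-→d18:-→d19:-→d20:-→d21:-→d22:-→d23:-→d24:H2→d25:-→d26:-→d27:-→d28:H0 -> H0
  add 187.22.34.0/25 -> H2 at depth 25
  del 187.22.34.0/23 (clear depth 23)
  add 187.16.0.0/12 -> H0 at depth 12
  lookup 162.75.171.13: bits 1010001001001011101010110000 walk d0:H1→d1:-→d2:-→d3:H1→d4:-→d5:-→d6:-→d7:-→d8:-→d9:-→d10:-→d11:-→d12:-→d13:-→d14:-→d15:-→d16:H0→d17:-→d18:-→d19:-→d20:-→d21:-→d22:-→d23:-→d24:H2→d25:-→d26:-→d27:-→d28:H0 -> H0
  add 187.22.34.84/30 -> H1 at depth 30
  del 187.22.0.0/18 (clear depth 18)
  add 162.0.0.0/8 -> H0 at depth 8
  lookup 162.75.171.0: bits 1010001001001011101010110000 walk d0:H1→d1:-→d2:-→d3:H1→d4:-→d5:-→d6:-→d7:-→d8:H0→d9:-→d10:-→d11:-→d12:-→d13:-→d14:-→d15:-→d16:H0→d17:-→d18:-→d19:-→d20:-→d21:-→d22:-→d23:-→d24:H2→d25:-→d26:-→d27:-→d28:H0 -> H0
  lookup 162.75.171.5: bits 1010001001001011101010110000 walk d0:H1→d1:-→d2:-→d3:H1→d4:-→d5:-→d6:-→d7:-→d8:H0→d9:-→d10:-→d11:-→d12:-→d13:-→d14:-→d15:-→d16:H0→d17:-→d18:-→d19:-→d20:-→d21:-→d22:-→d23:-→d24:H2→d25:-→d26:-→d27:-→d28:H0 -> H0
  del 162.75.171.0/28 (clear depth 28)

== LOOKUPS ==
["no-route","H2","H2","H0","H0","H1","H0","H0","H0","H0"]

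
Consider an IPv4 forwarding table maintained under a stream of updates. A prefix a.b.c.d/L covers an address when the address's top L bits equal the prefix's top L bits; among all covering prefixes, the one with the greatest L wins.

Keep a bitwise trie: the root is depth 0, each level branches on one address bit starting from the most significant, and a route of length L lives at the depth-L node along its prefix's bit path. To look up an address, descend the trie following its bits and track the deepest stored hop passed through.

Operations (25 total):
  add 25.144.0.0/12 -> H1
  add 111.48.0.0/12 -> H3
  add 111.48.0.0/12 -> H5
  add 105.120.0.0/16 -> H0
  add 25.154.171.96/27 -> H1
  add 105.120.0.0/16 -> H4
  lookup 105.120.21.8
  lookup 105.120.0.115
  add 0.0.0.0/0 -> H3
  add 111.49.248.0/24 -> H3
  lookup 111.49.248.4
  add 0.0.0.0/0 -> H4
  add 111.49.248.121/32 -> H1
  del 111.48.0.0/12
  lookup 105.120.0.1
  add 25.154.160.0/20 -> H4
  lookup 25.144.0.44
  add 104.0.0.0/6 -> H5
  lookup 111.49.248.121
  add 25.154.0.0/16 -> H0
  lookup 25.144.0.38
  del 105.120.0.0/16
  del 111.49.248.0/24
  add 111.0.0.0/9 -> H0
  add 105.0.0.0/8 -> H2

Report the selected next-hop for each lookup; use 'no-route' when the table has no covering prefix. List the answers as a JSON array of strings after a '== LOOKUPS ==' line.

Apply in order:
  add 25.144.0.0/12 -> H1 at depth 12
  add 111.48.0.0/12 -> H3 at depth 12
  add 111.48.0.0/12 -> H5 at depth 12
  add 105.120.0.0/16 -> H0 at depth 16
  add 25.154.171.96/27 -> H1 at depth 27
  add 105.120.0.0/16 -> H4 at depth 16
  lookup 105.120.21.8: bits 0110100101111000 walk d0:-→d1:-→d2:-→d3:-→d4:-→d5:-→d6:-→d7:-→d8:-→d9:-→d10:-→d11:-→d12:-→d13:-→d14:-→d15:-→d16:H4 -> H4
  lookup 105.120.0.115: bits 0110100101111000 walk d0:-→d1:-→d2:-→d3:-→d4:-→d5:-→d6:-→d7:-→d8:-→d9:-→d10:-→d11:-→d12:-→d13:-→d14:-→d15:-→d16:H4 -> H4
  add 0.0.0.0/0 -> H3 at depth 0
  add 111.49.248.0/24 -> H3 at depth 24
  lookup 111.49.248.4: bits 011011110011000111111000 walk d0:H3→d1:-→d2:-→d3:-→d4:-→d5:-→d6:-→d7:-→d8:-→d9:-→d10:-→d11:-→d12:H5→d13:-→d14:-→d15:-→d16:-→d17:-→d18:-→d19:-→d20:-→d21:-→d22:-→d23:-→d24:H3 -> H3
  add 0.0.0.0/0 -> H4 at depth 0
  add 111.49.248.121/32 -> H1 at depth 32
  - 111.48.0.0/12 clear@12
  lookup 105.120.0.1: bits 0110100101111000 walk d0:H4→d1:-→d2:-→d3:-→d4:-→d5:-→d6:-→d7:-→d8:-→d9:-→d10:-→d11:-→d12:-→d13:-→d14:-→d15:-→d16:H4 -> H4
  add 25.154.160.0/20 -> H4 at depth 20
  lookup 25.144.0.44: bits 000110011001 walk d0:H4→d1:-→d2:-→d3:-→d4:-→d5:-→d6:-→d7:-→d8:-→d9:-→d10:-→d11:-→d12:H1 -> H1
  add 104.0.0.0/6 -> H5 at depth 6
  lookup 111.49.248.121: bits 01101111001100011111100001111001 walk d0:H4→d1:-→d2:-→d3:-→d4:-→d5:-→d6:-→d7:-→d8:-→d9:-→d10:-→d11:-→d12:-→d13:-→d14:-→d15:-→d16:-→d17:-→d18:-→d19:-→d20:-→d21:-→d22:-→d23:-→d24:H3→d25:-→d26:-→d27:-→d28:-→d29:-→d30:-→d31:-→d32:H1 -> H1
  add 25.154.0.0/16 -> H0 at depth 16
  lookup 25.144.0.38: bits 000110011001 walk d0:H4→d1:-→d2:-→d3:-→d4:-→d5:-→d6:-→d7:-→d8:-→d9:-→d10:-→d11:-→d12:H1 -> H1
  - 105.120.0.0/16 clear@16
  - 111.49.248.0/24 clear@24
  add 111.0.0.0/9 -> H0 at depth 9
  add 105.0.0.0/8 -> H2 at depth 8

== LOOKUPS ==
["H4","H4","H3","H4","H1","H1","H1"]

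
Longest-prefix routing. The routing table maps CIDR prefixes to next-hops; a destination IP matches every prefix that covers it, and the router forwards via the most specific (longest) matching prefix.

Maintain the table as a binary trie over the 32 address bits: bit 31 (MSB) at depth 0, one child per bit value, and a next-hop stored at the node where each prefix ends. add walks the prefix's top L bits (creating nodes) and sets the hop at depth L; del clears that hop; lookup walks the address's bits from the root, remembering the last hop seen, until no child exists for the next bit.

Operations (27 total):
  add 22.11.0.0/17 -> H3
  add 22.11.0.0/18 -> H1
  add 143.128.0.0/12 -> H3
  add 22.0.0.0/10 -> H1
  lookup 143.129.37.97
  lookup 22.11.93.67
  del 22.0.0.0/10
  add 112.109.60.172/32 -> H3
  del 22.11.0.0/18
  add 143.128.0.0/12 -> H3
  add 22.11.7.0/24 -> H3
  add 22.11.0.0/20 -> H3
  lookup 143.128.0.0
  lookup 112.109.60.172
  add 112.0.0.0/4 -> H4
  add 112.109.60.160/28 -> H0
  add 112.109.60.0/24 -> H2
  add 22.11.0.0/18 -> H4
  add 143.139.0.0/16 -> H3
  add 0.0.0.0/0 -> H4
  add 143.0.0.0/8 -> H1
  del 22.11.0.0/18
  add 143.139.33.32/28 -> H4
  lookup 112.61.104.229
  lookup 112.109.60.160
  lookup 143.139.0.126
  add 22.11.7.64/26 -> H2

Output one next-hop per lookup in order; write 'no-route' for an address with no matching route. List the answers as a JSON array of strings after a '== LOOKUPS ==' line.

Process each operation:
  + 22.11.0.0/17 (H3) depth=17
  + 22.11.0.0/18 (H1) depth=18
  + 143.128.0.0/12 (H3) depth=12
  + 22.0.0.0/10 (H1) depth=10
  lookup 143.129.37.97: bits 100011111000 walk d0:-→d1:-→d2:-→d3:-→d4:-→d5:-→d6:-→d7:-→d8:-→d9:-→d10:-→d11:-→d12:H3 -> H3
  lookup 22.11.93.67: bits 00010110000010110 walk d0:-→d1:-→d2:-→d3:-→d4:-→d5:-→d6:-→d7:-→d8:-→d9:-→d10:H1→d11:-→d12:-→d13:-→d14:-→d15:-→d16:-→d17:H3 -> H3
  - 22.0.0.0/10 clear@10
  + 112.109.60.172/32 (H3) depth=32
  - 22.11.0.0/18 clear@18
  + 143.128.0.0/12 (H3) depth=12
  + 22.11.7.0/24 (H3) depth=24
  + 22.11.0.0/20 (H3) depth=20
  lookup 143.128.0.0: bits 100011111000 walk d0:-→d1:-→d2:-→d3:-→d4:-→d5:-→d6:-→d7:-→d8:-→d9:-→d10:-→d11:-→d12:H3 -> H3
  lookup 112.109.60.172: bits 01110000011011010011110010101100 walk d0:-→d1:-→d2:-→d3:-→d4:-→d5:-→d6:-→d7:-→d8:-→d9:-→d10:-→d11:-→d12:-→d13:-→d14:-→d15:-→d16:-→d17:-→d18:-→d19:-→d20:-→d21:-→d22:-→d23:-→d24:-→d25:-→d26:-→d27:-→d28:-→d29:-→d30:-→d31:-→d32:H3 -> H3
  + 112.0.0.0/4 (H4) depth=4
  + 112.109.60.160/28 (H0) depth=28
  + 112.109.60.0/24 (H2) depth=24
  + 22.11.0.0/18 (H4) depth=18
  + 143.139.0.0/16 (H3) depth=16
  + 0.0.0.0/0 (H4) depth=0
  + 143.0.0.0/8 (H1) depth=8
  - 22.11.0.0/18 clear@18
  + 143.139.33.32/28 (H4) depth=28
  lookup 112.61.104.229: bits 011100000 walk d0:H4→d1:-→d2:-→d3:-→d4:H4→d5:-→d6:-→d7:-→d8:-→d9:- -> H4
  lookup 112.109.60.160: bits 0111000001101101001111001010 walk d0:H4→d1:-→d2:-→d3:-→d4:H4→d5:-→d6:-→d7:-→d8:-→d9:-→d10:-→d11:-→d12:-→d13:-→d14:-→d15:-→d16:-→d17:-→d18:-→d19:-→d20:-→d21:-→d22:-→d23:-→d24:H2→d25:-→d26:-→d27:-→d28:H0 -> H0
  lookup 143.139.0.126: bits 100011111000101100 walk d0:H4→d1:-→d2:-→d3:-→d4:-→d5:-→d6:-→d7:-→d8:H1→d9:-→d10:-→d11:-→d12:H3→d13:-→d14:-→d15:-→d16:H3→d17:-→d18:- -> H3
  + 22.11.7.64/26 (H2) depth=26

== LOOKUPS ==
["H3","H3","H3","H3","H4","H0","H3"]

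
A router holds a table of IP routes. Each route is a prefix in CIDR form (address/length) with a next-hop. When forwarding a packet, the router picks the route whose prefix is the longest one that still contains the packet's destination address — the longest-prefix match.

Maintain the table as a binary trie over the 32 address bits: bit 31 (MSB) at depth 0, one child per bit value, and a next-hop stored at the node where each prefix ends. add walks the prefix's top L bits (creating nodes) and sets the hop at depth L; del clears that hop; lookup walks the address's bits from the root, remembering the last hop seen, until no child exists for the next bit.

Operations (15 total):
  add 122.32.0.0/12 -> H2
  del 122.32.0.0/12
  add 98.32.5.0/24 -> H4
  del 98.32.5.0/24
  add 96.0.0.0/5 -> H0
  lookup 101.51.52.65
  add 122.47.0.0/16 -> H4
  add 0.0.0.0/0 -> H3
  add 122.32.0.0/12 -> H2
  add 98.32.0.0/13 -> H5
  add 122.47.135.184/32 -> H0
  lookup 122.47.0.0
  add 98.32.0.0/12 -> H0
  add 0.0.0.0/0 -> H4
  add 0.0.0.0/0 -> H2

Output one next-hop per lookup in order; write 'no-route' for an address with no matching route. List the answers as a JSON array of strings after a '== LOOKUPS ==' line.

Trace:
  add 122.32.0.0/12 -> H2 at depth 12
  - 122.32.0.0/12 clear@12
  add 98.32.5.0/24 -> H4 at depth 24
  - 98.32.5.0/24 clear@24
  add 96.0.0.0/5 -> H0 at depth 5
  Q 101.51.52.65: descend 01100 ; hops seen [H0] ; pick H0
  add 122.47.0.0/16 -> H4 at depth 16
  add 0.0.0.0/0 -> H3 at depth 0
  add 122.32.0.0/12 -> H2 at depth 12
  add 98.32.0.0/13 -> H5 at depth 13
  add 122.47.135.184/32 -> H0 at depth 32
  Q 122.47.0.0: descend 0111101000101111 ; hops seen [H3,H2,H4] ; pick H4
  add 98.32.0.0/12 -> H0 at depth 12
  add 0.0.0.0/0 -> H4 at depth 0
  add 0.0.0.0/0 -> H2 at depth 0

== LOOKUPS ==
["H0","H4"]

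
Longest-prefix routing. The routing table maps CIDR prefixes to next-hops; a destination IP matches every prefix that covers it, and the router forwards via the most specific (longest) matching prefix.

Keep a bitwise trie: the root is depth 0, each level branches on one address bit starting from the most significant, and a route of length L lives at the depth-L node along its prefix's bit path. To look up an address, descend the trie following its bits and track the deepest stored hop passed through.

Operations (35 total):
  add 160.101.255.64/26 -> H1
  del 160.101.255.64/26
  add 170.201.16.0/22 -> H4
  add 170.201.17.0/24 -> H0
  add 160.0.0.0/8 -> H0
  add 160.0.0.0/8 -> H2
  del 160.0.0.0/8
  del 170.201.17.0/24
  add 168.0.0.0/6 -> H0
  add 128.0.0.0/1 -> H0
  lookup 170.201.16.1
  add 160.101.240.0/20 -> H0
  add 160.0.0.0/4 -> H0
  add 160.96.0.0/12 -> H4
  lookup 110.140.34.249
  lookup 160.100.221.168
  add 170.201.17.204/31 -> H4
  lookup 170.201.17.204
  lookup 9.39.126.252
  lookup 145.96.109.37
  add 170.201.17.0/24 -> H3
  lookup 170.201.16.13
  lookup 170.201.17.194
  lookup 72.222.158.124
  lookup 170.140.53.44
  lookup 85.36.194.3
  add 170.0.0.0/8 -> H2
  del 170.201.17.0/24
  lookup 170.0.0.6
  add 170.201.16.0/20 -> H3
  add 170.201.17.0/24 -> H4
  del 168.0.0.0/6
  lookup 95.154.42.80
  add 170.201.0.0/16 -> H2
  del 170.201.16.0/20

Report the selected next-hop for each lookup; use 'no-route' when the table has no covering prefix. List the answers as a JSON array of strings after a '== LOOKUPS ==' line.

Process each operation:
  + 160.101.255.64/26 (H1) depth=26
  - 160.101.255.64/26 clear@26
  + 170.201.16.0/22 (H4) depth=22
  + 170.201.17.0/24 (H0) depth=24
  + 160.0.0.0/8 (H0) depth=8
  + 160.0.0.0/8 (H2) depth=8
  - 160.0.0.0/8 clear@8
  - 170.201.17.0/24 clear@24
  + 168.0.0.0/6 (H0) depth=6
  + 128.0.0.0/1 (H0) depth=1
  lookup 170.201.16.1: bits 10101010110010010001000 walk d0:-→d1:H0→d2:-→d3:-→d4:-→d5:-→d6:H0→d7:-→d8:-→d9:-→d10:-→d11:-→d12:-→d13:-→d14:-→d15:-→d16:-→d17:-→d18:-→d19:-→d20:-→d21:-→d22:H4→d23:- -> H4
  + 160.101.240.0/20 (H0) depth=20
  + 160.0.0.0/4 (H0) depth=4
  + 160.96.0.0/12 (H4) depth=12
  lookup 110.140.34.249: bits ε walk d0:- -> no-route
  lookup 160.100.221.168: bits 101000000110010 walk d0:-→d1:H0→d2:-→d3:-→d4:H0→d5:-→d6:-→d7:-→d8:-→d9:-→d10:-→d11:-→d12:H4→d13:-→d14:-→d15:- -> H4
  + 170.201.17.204/31 (H4) depth=31
  lookup 170.201.17.204: bits 1010101011001001000100011100110 walk d0:-→d1:H0→d2:-→d3:-→d4:H0→d5:-→d6:H0→d7:-→d8:-→d9:-→d10:-→d11:-→d12:-→d13:-→d14:-→d15:-→d16:-→d17:-→d18:-→d19:-→d20:-→d21:-→d22:H4→d23:-→d24:-→d25:-→d26:-→d27:-→d28:-→d29:-→d30:-→d31:H4 -> H4
  lookup 9.39.126.252: bits ε walk d0:- -> no-route
  lookup 145.96.109.37: bits 10 walk d0:-→d1:H0→d2:- -> H0
  + 170.201.17.0/24 (H3) depth=24
  lookup 170.201.16.13: bits 10101010110010010001000 walk d0:-→d1:H0→d2:-→d3:-→d4:H0→d5:-→d6:H0→d7:-→d8:-→d9:-→d10:-→d11:-→d12:-→d13:-→d14:-→d15:-→d16:-→d17:-→d18:-→d19:-→d20:-→d21:-→d22:H4→d23:- -> H4
  lookup 170.201.17.194: bits 1010101011001001000100011100 walk d0:-→d1:H0→d2:-→d3:-→d4:H0→d5:-→d6:H0→d7:-→d8:-→d9:-→d10:-→d11:-→d12:-→d13:-→d14:-→d15:-→d16:-→d17:-→d18:-→d19:-→d20:-→d21:-→d22:H4→d23:-→d24:H3→d25:-→d26:-→d27:-→d28:- -> H3
  lookup 72.222.158.124: bits ε walk d0:- -> no-route
  lookup 170.140.53.44: bits 101010101 walk d0:-→d1:H0→d2:-→d3:-→d4:H0→d5:-→d6:H0→d7:-→d8:-→d9:- -> H0
  lookup 85.36.194.3: bits ε walk d0:- -> no-route
  + 170.0.0.0/8 (H2) depth=8
  - 170.201.17.0/24 clear@24
  lookup 170.0.0.6: bits 10101010 walk d0:-→d1:H0→d2:-→d3:-→d4:H0→d5:-→d6:H0→d7:-→d8:H2 -> H2
  + 170.201.16.0/20 (H3) depth=20
  + 170.201.17.0/24 (H4) depth=24
  - 168.0.0.0/6 clear@6
  lookup 95.154.42.80: bits ε walk d0:- -> no-route
  + 170.201.0.0/16 (H2) depth=16
  - 170.201.16.0/20 clear@20

== LOOKUPS ==
["H4","no-route","H4","H4","no-route","H0","H4","H3","no-route","H0","no-route","H2","no-route"]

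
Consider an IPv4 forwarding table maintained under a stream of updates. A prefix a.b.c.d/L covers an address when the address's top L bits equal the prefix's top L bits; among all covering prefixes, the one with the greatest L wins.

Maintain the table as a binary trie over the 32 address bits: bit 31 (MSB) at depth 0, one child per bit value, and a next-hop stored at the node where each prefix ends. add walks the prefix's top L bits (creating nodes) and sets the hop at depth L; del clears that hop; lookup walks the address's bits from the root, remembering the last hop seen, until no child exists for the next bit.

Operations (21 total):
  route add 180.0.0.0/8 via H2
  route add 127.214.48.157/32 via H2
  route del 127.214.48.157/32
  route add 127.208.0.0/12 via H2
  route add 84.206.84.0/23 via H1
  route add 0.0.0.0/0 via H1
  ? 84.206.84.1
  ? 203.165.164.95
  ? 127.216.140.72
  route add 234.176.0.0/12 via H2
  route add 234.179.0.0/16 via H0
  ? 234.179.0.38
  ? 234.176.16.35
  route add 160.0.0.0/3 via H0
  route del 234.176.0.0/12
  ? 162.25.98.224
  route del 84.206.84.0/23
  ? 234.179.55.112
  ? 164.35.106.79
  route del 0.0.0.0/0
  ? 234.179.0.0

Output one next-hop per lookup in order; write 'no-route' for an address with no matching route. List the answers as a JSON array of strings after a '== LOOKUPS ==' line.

Apply in order:
  + 180.0.0.0/8 (H2) depth=8
  + 127.214.48.157/32 (H2) depth=32
  del 127.214.48.157/32 (clear depth 32)
  + 127.208.0.0/12 (H2) depth=12
  + 84.206.84.0/23 (H1) depth=23
  + 0.0.0.0/0 (H1) depth=0
  ? 84.206.84.1  path d0:H1→d1:-→d2:-→d3:-→d4:-→d5:-→d6:-→d7:-→d8:-→d9:-→d10:-→d11:-→d12:-→d13:-→d14:-→d15:-→d16:-→d17:-→d18:-→d19:-→d20:-→d21:-→d22:-→d23:H1  best=H1
  ? 203.165.164.95  path d0:H1→d1:-  best=H1
  ? 127.216.140.72  path d0:H1→d1:-→d2:-→d3:-→d4:-→d5:-→d6:-→d7:-→d8:-→d9:-→d10:-→d11:-→d12:H2  best=H2
  + 234.176.0.0/12 (H2) depth=12
  + 234.179.0.0/16 (H0) depth=16
  ? 234.179.0.38  path d0:H1→d1:-→d2:-→d3:-→d4:-→d5:-→d6:-→d7:-→d8:-→d9:-→d10:-→d11:-→d12:H2→d13:-→d14:-→d15:-→d16:H0  best=H0
  ? 234.176.16.35  path d0:H1→d1:-→d2:-→d3:-→d4:-→d5:-→d6:-→d7:-→d8:-→d9:-→d10:-→d11:-→d12:H2→d13:-→d14:-  best=H2
  + 160.0.0.0/3 (H0) depth=3
  del 234.176.0.0/12 (clear depth 12)
  ? 162.25.98.224  path d0:H1→d1:-→d2:-→d3:H0  best=H0
  del 84.206.84.0/23 (clear depth 23)
  ? 234.179.55.112  path d0:H1→d1:-→d2:-→d3:-→d4:-→d5:-→d6:-→d7:-→d8:-→d9:-→d10:-→d11:-→d12:-→d13:-→d14:-→d15:-→d16:H0  best=H0
  ? 164.35.106.79  path d0:H1→d1:-→d2:-→d3:H0  best=H0
  del 0.0.0.0/0 (clear depth 0)
  ? 234.179.0.0  path d0:-→d1:-→d2:-→d3:-→d4:-→d5:-→d6:-→d7:-→d8:-→d9:-→d10:-→d11:-→d12:-→d13:-→d14:-→d15:-→d16:H0  best=H0

== LOOKUPS ==
["H1","H1","H2","H0","H2","H0","H0","H0","H0"]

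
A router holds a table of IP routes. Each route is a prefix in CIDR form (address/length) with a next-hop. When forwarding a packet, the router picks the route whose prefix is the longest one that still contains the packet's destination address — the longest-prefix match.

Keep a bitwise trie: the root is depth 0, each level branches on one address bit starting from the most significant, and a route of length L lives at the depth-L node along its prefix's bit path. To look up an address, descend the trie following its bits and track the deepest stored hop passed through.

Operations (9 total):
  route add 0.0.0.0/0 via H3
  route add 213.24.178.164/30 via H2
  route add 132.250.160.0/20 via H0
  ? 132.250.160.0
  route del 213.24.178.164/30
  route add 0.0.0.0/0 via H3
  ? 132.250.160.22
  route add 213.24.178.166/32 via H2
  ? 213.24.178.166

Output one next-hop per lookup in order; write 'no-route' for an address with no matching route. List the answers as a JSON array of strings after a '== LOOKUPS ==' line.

Process each operation:
  add 0.0.0.0/0 -> H3 at depth 0
  add 213.24.178.164/30 -> H2 at depth 30
  add 132.250.160.0/20 -> H0 at depth 20
  ? 132.250.160.0  path d0:H3→d1:-→d2:-→d3:-→d4:-→d5:-→d6:-→d7:-→d8:-→d9:-→d10:-→d11:-→d12:-→d13:-→d14:-→d15:-→d16:-→d17:-→d18:-→d19:-→d20:H0  best=H0
  del 213.24.178.164/30 (clear depth 30)
  add 0.0.0.0/0 -> H3 at depth 0
  ? 132.250.160.22  path d0:H3→d1:-→d2:-→d3:-→d4:-→d5:-→d6:-→d7:-→d8:-→d9:-→d10:-→d11:-→d12:-→d13:-→d14:-→d15:-→d16:-→d17:-→d18:-→d19:-→d20:H0  best=H0
  add 213.24.178.166/32 -> H2 at depth 32
  ? 213.24.178.166  path d0:H3→d1:-→d2:-→d3:-→d4:-→d5:-→d6:-→d7:-→d8:-→d9:-→d10:-→d11:-→d12:-→d13:-→d14:-→d15:-→d16:-→d17:-→d18:-→d19:-→d20:-→d21:-→d22:-→d23:-→d24:-→d25:-→d26:-→d27:-→d28:-→d29:-→d30:-→d31:-→d32:H2  best=H2

== LOOKUPS ==
["H0","H0","H2"]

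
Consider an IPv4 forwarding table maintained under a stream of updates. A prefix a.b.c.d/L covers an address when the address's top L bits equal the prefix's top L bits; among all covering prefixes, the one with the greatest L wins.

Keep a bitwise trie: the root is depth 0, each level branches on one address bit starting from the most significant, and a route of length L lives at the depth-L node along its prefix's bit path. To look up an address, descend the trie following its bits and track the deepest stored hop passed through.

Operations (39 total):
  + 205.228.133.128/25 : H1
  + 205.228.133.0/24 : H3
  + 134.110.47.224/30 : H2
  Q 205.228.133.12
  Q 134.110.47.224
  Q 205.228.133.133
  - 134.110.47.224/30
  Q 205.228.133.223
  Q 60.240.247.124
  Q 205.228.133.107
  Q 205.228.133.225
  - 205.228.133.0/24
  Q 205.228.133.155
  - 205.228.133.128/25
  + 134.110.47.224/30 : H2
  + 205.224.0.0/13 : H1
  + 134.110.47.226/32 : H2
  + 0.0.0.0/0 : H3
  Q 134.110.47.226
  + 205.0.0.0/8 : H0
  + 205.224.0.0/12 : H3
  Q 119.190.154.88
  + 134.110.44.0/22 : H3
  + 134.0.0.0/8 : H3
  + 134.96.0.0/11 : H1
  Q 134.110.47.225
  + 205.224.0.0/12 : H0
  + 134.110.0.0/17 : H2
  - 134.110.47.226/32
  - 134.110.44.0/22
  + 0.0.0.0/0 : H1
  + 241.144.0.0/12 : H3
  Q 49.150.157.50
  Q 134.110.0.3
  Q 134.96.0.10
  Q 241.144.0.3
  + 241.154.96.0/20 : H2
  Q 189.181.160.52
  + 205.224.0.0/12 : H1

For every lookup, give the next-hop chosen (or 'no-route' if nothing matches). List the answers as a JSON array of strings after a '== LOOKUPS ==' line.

Trace:
  + 205.228.133.128/25 (H1) depth=25
  + 205.228.133.0/24 (H3) depth=24
  + 134.110.47.224/30 (H2) depth=30
  Q 205.228.133.12: descend 110011011110010010000101 ; hops seen [H3] ; pick H3
  Q 134.110.47.224: descend 100001100110111000101111111000 ; hops seen [H2] ; pick H2
  Q 205.228.133.133: descend 1100110111100100100001011 ; hops seen [H3,H1] ; pick H1
  del 134.110.47.224/30 (clear depth 30)
  Q 205.228.133.223: descend 1100110111100100100001011 ; hops seen [H3,H1] ; pick H1
  Q 60.240.247.124: descend ε ; hops seen [∅] ; pick no-route
  Q 205.228.133.107: descend 110011011110010010000101 ; hops seen [H3] ; pick H3
  Q 205.228.133.225: descend 1100110111100100100001011 ; hops seen [H3,H1] ; pick H1
  del 205.228.133.0/24 (clear depth 24)
  Q 205.228.133.155: descend 1100110111100100100001011 ; hops seen [H1] ; pick H1
  del 205.228.133.128/25 (clear depth 25)
  + 134.110.47.224/30 (H2) depth=30
  + 205.224.0.0/13 (H1) depth=13
  + 134.110.47.226/32 (H2) depth=32
  + 0.0.0.0/0 (H3) depth=0
  Q 134.110.47.226: descend 10000110011011100010111111100010 ; hops seen [H3,H2,H2] ; pick H2
  + 205.0.0.0/8 (H0) depth=8
  + 205.224.0.0/12 (H3) depth=12
  Q 119.190.154.88: descend ε ; hops seen [H3] ; pick H3
  + 134.110.44.0/22 (H3) depth=22
  + 134.0.0.0/8 (H3) depth=8
  + 134.96.0.0/11 (H1) depth=11
  Q 134.110.47.225: descend 100001100110111000101111111000 ; hops seen [H3,H3,H1,H3,H2] ; pick H2
  + 205.224.0.0/12 (H0) depth=12
  + 134.110.0.0/17 (H2) depth=17
  del 134.110.47.226/32 (clear depth 32)
  del 134.110.44.0/22 (clear depth 22)
  + 0.0.0.0/0 (H1) depth=0
  + 241.144.0.0/12 (H3) depth=12
  Q 49.150.157.50: descend ε ; hops seen [H1] ; pick H1
  Q 134.110.0.3: descend 100001100110111000 ; hops seen [H1,H3,H1,H2] ; pick H2
  Q 134.96.0.10: descend 100001100110 ; hops seen [H1,H3,H1] ; pick H1
  Q 241.144.0.3: descend 111100011001 ; hops seen [H1,H3] ; pick H3
  + 241.154.96.0/20 (H2) depth=20
  Q 189.181.160.52: descend 10 ; hops seen [H1] ; pick H1
  + 205.224.0.0/12 (H1) depth=12

== LOOKUPS ==
["H3","H2","H1","H1","no-route","H3","H1","H1","H2","H3","H2","H1","H2","H1","H3","H1"]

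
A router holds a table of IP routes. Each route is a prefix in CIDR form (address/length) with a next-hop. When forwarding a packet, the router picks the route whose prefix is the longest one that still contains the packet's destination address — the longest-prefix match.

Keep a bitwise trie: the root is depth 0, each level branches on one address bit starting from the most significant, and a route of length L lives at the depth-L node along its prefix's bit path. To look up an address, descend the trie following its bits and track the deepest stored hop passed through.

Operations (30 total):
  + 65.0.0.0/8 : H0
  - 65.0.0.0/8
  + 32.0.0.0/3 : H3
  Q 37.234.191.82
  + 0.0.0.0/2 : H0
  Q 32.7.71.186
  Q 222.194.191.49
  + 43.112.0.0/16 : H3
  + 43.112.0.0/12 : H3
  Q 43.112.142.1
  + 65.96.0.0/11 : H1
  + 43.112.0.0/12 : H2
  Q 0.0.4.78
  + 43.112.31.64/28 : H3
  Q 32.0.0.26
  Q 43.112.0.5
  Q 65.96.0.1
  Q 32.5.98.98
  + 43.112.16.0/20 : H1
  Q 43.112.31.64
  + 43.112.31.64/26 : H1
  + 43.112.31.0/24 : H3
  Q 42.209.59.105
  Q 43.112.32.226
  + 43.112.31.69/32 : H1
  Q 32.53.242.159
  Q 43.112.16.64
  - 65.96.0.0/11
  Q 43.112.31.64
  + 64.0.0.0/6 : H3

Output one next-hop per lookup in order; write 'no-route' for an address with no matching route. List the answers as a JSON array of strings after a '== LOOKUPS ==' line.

Apply in order:
  + 65.0.0.0/8 (H0) depth=8
  del 65.0.0.0/8 (clear depth 8)
  + 32.0.0.0/3 (H3) depth=3
  ? 37.234.191.82  path d0:-→d1:-→d2:-→d3:H3  best=H3
  + 0.0.0.0/2 (H0) depth=2
  ? 32.7.71.186  path d0:-→d1:-→d2:H0→d3:H3  best=H3
  ? 222.194.191.49  path d0:-  best=no-route
  + 43.112.0.0/16 (H3) depth=16
  + 43.112.0.0/12 (H3) depth=12
  ? 43.112.142.1  path d0:-→d1:-→d2:H0→d3:H3→d4:-→d5:-→d6:-→d7:-→d8:-→d9:-→d10:-→d11:-→d12:H3→d13:-→d14:-→d15:-→d16:H3  best=H3
  + 65.96.0.0/11 (H1) depth=11
  + 43.112.0.0/12 (H2) depth=12
  ? 0.0.4.78  path d0:-→d1:-→d2:H0  best=H0
  + 43.112.31.64/28 (H3) depth=28
  ? 32.0.0.26  path d0:-→d1:-→d2:H0→d3:H3→d4:-  best=H3
  ? 43.112.0.5  path d0:-→d1:-→d2:H0→d3:H3→d4:-→d5:-→d6:-→d7:-→d8:-→d9:-→d10:-→d11:-→d12:H2→d13:-→d14:-→d15:-→d16:H3→d17:-→d18:-→d19:-  best=H3
  ? 65.96.0.1  path d0:-→d1:-→d2:-→d3:-→d4:-→d5:-→d6:-→d7:-→d8:-→d9:-→d10:-→d11:H1  best=H1
  ? 32.5.98.98  path d0:-→d1:-→d2:H0→d3:H3→d4:-  best=H3
  + 43.112.16.0/20 (H1) depth=20
  ? 43.112.31.64  path d0:-→d1:-→d2:H0→d3:H3→d4:-→d5:-→d6:-→d7:-→d8:-→d9:-→d10:-→d11:-→d12:H2→d13:-→d14:-→d15:-→d16:H3→d17:-→d18:-→d19:-→d20:H1→d21:-→d22:-→d23:-→d24:-→d25:-→d26:-→d27:-→d28:H3  best=H3
  + 43.112.31.64/26 (H1) depth=26
  + 43.112.31.0/24 (H3) depth=24
  ? 42.209.59.105  path d0:-→d1:-→d2:H0→d3:H3→d4:-→d5:-→d6:-→d7:-  best=H3
  ? 43.112.32.226  path d0:-→d1:-→d2:H0→d3:H3→d4:-→d5:-→d6:-→d7:-→d8:-→d9:-→d10:-→d11:-→d12:H2→d13:-→d14:-→d15:-→d16:H3→d17:-→d18:-  best=H3
  + 43.112.31.69/32 (H1) depth=32
  ? 32.53.242.159  path d0:-→d1:-→d2:H0→d3:H3→d4:-  best=H3
  ? 43.112.16.64  path d0:-→d1:-→d2:H0→d3:H3→d4:-→d5:-→d6:-→d7:-→d8:-→d9:-→d10:-→d11:-→d12:H2→d13:-→d14:-→d15:-→d16:H3→d17:-→d18:-→d19:-→d20:H1  best=H1
  del 65.96.0.0/11 (clear depth 11)
  ? 43.112.31.64  path d0:-→d1:-→d2:H0→d3:H3→d4:-→d5:-→d6:-→d7:-→d8:-→d9:-→d10:-→d11:-→d12:H2→d13:-→d14:-→d15:-→d16:H3→d17:-→d18:-→d19:-→d20:H1→d21:-→d22:-→d23:-→d24:H3→d25:-→d26:H1→d27:-→d28:H3→d29:-  best=H3
  + 64.0.0.0/6 (H3) depth=6

== LOOKUPS ==
["H3","H3","no-route","H3","H0","H3","H3","H1","H3","H3","H3","H3","H3","H1","H3"]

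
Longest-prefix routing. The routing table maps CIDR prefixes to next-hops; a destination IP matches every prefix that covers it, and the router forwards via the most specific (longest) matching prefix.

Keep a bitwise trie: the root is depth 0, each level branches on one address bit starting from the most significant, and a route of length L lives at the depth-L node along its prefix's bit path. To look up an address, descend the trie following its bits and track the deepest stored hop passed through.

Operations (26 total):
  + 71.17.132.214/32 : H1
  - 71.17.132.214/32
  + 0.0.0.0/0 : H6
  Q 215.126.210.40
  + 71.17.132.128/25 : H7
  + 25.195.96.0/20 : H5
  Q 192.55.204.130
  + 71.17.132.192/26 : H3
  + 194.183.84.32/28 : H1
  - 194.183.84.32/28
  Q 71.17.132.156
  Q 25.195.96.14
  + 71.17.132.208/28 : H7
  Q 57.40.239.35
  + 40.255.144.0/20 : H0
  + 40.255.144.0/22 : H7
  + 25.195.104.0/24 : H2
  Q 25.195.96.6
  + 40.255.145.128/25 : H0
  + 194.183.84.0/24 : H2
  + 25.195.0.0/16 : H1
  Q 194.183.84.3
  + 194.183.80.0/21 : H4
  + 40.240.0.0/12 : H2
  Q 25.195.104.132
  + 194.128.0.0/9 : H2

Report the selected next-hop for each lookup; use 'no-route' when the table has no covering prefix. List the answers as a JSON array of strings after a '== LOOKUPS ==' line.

Trace:
  + 71.17.132.214/32 (H1) depth=32
  - 71.17.132.214/32 clear@32
  + 0.0.0.0/0 (H6) depth=0
  ? 215.126.210.40  path d0:H6  best=H6
  + 71.17.132.128/25 (H7) depth=25
  + 25.195.96.0/20 (H5) depth=20
  ? 192.55.204.130  path d0:H6  best=H6
  + 71.17.132.192/26 (H3) depth=26
  + 194.183.84.32/28 (H1) depth=28
  - 194.183.84.32/28 clear@28
  ? 71.17.132.156  path d0:H6→d1:-→d2:-→d3:-→d4:-→d5:-→d6:-→d7:-→d8:-→d9:-→d10:-→d11:-→d12:-→d13:-→d14:-→d15:-→d16:-→d17:-→d18:-→d19:-→d20:-→d21:-→d22:-→d23:-→d24:-→d25:H7  best=H7
  ? 25.195.96.14  path d0:H6→d1:-→d2:-→d3:-→d4:-→d5:-→d6:-→d7:-→d8:-→d9:-→d10:-→d11:-→d12:-→d13:-→d14:-→d15:-→d16:-→d17:-→d18:-→d19:-→d20:H5  best=H5
  + 71.17.132.208/28 (H7) depth=28
  ? 57.40.239.35  path d0:H6→d1:-→d2:-  best=H6
  + 40.255.144.0/20 (H0) depth=20
  + 40.255.144.0/22 (H7) depth=22
  + 25.195.104.0/24 (H2) depth=24
  ? 25.195.96.6  path d0:H6→d1:-→d2:-→d3:-→d4:-→d5:-→d6:-→d7:-→d8:-→d9:-→d10:-→d11:-→d12:-→d13:-→d14:-→d15:-→d16:-→d17:-→d18:-→d19:-→d20:H5  best=H5
  + 40.255.145.128/25 (H0) depth=25
  + 194.183.84.0/24 (H2) depth=24
  + 25.195.0.0/16 (H1) depth=16
  ? 194.183.84.3  path d0:H6→d1:-→d2:-→d3:-→d4:-→d5:-→d6:-→d7:-→d8:-→d9:-→d10:-→d11:-→d12:-→d13:-→d14:-→d15:-→d16:-→d17:-→d18:-→d19:-→d20:-→d21:-→d22:-→d23:-→d24:H2→d25:-→d26:-  best=H2
  + 194.183.80.0/21 (H4) depth=21
  + 40.240.0.0/12 (H2) depth=12
  ? 25.195.104.132  path d0:H6→d1:-→d2:-→d3:-→d4:-→d5:-→d6:-→d7:-→d8:-→d9:-→d10:-→d11:-→d12:-→d13:-→d14:-→d15:-→d16:H1→d17:-→d18:-→d19:-→d20:H5→d21:-→d22:-→d23:-→d24:H2  best=H2
  + 194.128.0.0/9 (H2) depth=9

== LOOKUPS ==
["H6","H6","H7","H5","H6","H5","H2","H2"]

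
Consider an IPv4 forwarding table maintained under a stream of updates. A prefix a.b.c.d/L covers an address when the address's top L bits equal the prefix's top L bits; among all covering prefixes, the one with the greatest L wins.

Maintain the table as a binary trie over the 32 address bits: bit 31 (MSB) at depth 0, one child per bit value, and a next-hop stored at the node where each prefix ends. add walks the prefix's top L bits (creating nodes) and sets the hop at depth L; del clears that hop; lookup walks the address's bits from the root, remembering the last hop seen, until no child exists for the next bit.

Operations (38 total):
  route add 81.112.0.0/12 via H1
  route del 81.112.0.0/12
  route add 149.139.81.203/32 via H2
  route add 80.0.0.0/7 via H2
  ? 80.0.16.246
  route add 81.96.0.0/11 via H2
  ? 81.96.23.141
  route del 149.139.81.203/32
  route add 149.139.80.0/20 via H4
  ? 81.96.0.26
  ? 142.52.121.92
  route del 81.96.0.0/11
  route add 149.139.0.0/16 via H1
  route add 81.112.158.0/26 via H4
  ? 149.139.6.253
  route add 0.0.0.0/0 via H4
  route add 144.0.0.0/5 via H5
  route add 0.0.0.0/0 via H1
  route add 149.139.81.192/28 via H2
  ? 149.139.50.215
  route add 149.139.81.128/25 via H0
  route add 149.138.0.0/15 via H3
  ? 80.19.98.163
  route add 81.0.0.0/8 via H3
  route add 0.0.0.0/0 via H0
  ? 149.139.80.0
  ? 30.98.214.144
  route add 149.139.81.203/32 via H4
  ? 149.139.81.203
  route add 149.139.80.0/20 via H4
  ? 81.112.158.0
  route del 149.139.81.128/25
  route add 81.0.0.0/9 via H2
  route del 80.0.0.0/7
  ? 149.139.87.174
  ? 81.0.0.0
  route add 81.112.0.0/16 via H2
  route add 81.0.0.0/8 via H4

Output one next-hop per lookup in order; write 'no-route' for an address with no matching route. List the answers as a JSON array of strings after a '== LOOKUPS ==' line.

Trace:
  add 81.112.0.0/12 -> H1 at depth 12
  del 81.112.0.0/12 (clear depth 12)
  add 149.139.81.203/32 -> H2 at depth 32
  add 80.0.0.0/7 -> H2 at depth 7
  Q 80.0.16.246: descend 0101000 ; hops seen [H2] ; pick H2
  add 81.96.0.0/11 -> H2 at depth 11
  Q 81.96.23.141: descend 01010001011 ; hops seen [H2,H2] ; pick H2
  del 149.139.81.203/32 (clear depth 32)
  add 149.139.80.0/20 -> H4 at depth 20
  Q 81.96.0.26: descend 01010001011 ; hops seen [H2,H2] ; pick H2
  Q 142.52.121.92: descend 100 ; hops seen [∅] ; pick no-route
  del 81.96.0.0/11 (clear depth 11)
  add 149.139.0.0/16 -> H1 at depth 16
  add 81.112.158.0/26 -> H4 at depth 26
  Q 149.139.6.253: descend 10010101100010110 ; hops seen [H1] ; pick H1
  add 0.0.0.0/0 -> H4 at depth 0
  add 144.0.0.0/5 -> H5 at depth 5
  add 0.0.0.0/0 -> H1 at depth 0
  add 149.139.81.192/28 -> H2 at depth 28
  Q 149.139.50.215: descend 10010101100010110 ; hops seen [H1,H5,H1] ; pick H1
  add 149.139.81.128/25 -> H0 at depth 25
  add 149.138.0.0/15 -> H3 at depth 15
  Q 80.19.98.163: descend 0101000 ; hops seen [H1,H2] ; pick H2
  add 81.0.0.0/8 -> H3 at depth 8
  add 0.0.0.0/0 -> H0 at depth 0
  Q 149.139.80.0: descend 10010101100010110101000 ; hops seen [H0,H5,H3,H1,H4] ; pick H4
  Q 30.98.214.144: descend 0 ; hops seen [H0] ; pick H0
  add 149.139.81.203/32 -> H4 at depth 32
  Q 149.139.81.203: descend 10010101100010110101000111001011 ; hops seen [H0,H5,H3,H1,H4,H0,H2,H4] ; pick H4
  add 149.139.80.0/20 -> H4 at depth 20
  Q 81.112.158.0: descend 01010001011100001001111000 ; hops seen [H0,H2,H3,H4] ; pick H4
  del 149.139.81.128/25 (clear depth 25)
  add 81.0.0.0/9 -> H2 at depth 9
  del 80.0.0.0/7 (clear depth 7)
  Q 149.139.87.174: descend 100101011000101101010 ; hops seen [H0,H5,H3,H1,H4] ; pick H4
  Q 81.0.0.0: descend 010100010 ; hops seen [H0,H3,H2] ; pick H2
  add 81.112.0.0/16 -> H2 at depth 16
  add 81.0.0.0/8 -> H4 at depth 8

== LOOKUPS ==
["H2","H2","H2","no-route","H1","H1","H2","H4","H0","H4","H4","H4","H2"]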